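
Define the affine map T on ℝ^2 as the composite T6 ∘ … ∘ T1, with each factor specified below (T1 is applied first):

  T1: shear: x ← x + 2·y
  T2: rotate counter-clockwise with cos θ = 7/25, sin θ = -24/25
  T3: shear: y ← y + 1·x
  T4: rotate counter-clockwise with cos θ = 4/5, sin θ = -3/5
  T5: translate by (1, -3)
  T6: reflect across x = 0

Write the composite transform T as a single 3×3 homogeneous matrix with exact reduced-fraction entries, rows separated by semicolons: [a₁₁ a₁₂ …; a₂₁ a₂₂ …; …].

T1 = [1 2 0; 0 1 0; 0 0 1]
T2·T1 = [7/25 38/25 0; -24/25 -41/25 0; 0 0 1]
T3·…·T1 = [7/25 38/25 0; -17/25 -3/25 0; 0 0 1]
T4·…·T1 = [-23/125 143/125 0; -89/125 -126/125 0; 0 0 1]
T5·…·T1 = [-23/125 143/125 1; -89/125 -126/125 -3; 0 0 1]
T6·…·T1 = [23/125 -143/125 -1; -89/125 -126/125 -3; 0 0 1]

T = [23/125 -143/125 -1; -89/125 -126/125 -3; 0 0 1]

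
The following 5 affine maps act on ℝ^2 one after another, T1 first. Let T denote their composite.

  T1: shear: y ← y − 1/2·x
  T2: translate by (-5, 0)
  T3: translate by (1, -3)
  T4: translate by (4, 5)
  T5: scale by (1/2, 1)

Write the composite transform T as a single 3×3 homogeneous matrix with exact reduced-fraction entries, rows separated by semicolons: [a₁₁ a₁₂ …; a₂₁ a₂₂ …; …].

T = [1/2 0 0; -1/2 1 2; 0 0 1]

T1 = [1 0 0; -1/2 1 0; 0 0 1]
T2·T1 = [1 0 -5; -1/2 1 0; 0 0 1]
T3·…·T1 = [1 0 -4; -1/2 1 -3; 0 0 1]
T4·…·T1 = [1 0 0; -1/2 1 2; 0 0 1]
T5·…·T1 = [1/2 0 0; -1/2 1 2; 0 0 1]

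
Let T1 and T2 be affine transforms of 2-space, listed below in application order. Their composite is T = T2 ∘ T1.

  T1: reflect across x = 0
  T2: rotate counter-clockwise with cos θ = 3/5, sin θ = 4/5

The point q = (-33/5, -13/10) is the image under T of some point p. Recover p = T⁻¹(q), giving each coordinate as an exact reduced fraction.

p = (5, 9/2)

T1 = [-1 0 0; 0 1 0; 0 0 1]
T2·T1 = [-3/5 -4/5 0; -4/5 3/5 0; 0 0 1]
det M = -1; M⁻¹ = [-3/5 -4/5 0; -4/5 3/5 0; 0 0 1]
M⁻¹ · (-33/5, -13/10)ᵀ = (5, 9/2)ᵀ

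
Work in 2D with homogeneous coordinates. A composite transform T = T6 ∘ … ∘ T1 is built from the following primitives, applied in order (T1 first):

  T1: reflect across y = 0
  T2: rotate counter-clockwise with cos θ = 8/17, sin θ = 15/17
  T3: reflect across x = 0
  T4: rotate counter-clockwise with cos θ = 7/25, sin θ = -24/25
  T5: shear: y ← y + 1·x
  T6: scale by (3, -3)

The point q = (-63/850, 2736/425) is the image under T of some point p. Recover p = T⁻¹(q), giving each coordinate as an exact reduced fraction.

T1 = [1 0 0; 0 -1 0; 0 0 1]
T2·T1 = [8/17 15/17 0; 15/17 -8/17 0; 0 0 1]
T3·…·T1 = [-8/17 -15/17 0; 15/17 -8/17 0; 0 0 1]
T4·…·T1 = [304/425 -297/425 0; 297/425 304/425 0; 0 0 1]
T5·…·T1 = [304/425 -297/425 0; 601/425 7/425 0; 0 0 1]
T6·…·T1 = [912/425 -891/425 0; -1803/425 -21/425 0; 0 0 1]
det M = -9; M⁻¹ = [7/1275 -99/425 0; -601/1275 -304/1275 0; 0 0 1]
M⁻¹ · (-63/850, 2736/425)ᵀ = (-3/2, -3/2)ᵀ

p = (-3/2, -3/2)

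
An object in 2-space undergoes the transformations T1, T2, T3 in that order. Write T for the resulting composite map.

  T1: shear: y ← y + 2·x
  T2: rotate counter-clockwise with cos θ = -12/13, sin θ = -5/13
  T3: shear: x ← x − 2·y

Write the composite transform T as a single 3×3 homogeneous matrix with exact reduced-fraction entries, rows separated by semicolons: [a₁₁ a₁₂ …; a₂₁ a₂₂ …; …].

T = [56/13 29/13 0; -29/13 -12/13 0; 0 0 1]

T1 = [1 0 0; 2 1 0; 0 0 1]
T2·T1 = [-2/13 5/13 0; -29/13 -12/13 0; 0 0 1]
T3·…·T1 = [56/13 29/13 0; -29/13 -12/13 0; 0 0 1]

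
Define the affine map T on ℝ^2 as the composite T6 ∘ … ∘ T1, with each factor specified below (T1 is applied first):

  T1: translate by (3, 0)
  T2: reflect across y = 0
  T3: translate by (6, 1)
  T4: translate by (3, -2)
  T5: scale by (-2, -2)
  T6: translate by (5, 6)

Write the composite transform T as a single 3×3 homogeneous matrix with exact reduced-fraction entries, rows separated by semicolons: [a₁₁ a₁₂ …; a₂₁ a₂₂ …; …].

T1 = [1 0 3; 0 1 0; 0 0 1]
T2·T1 = [1 0 3; 0 -1 0; 0 0 1]
T3·…·T1 = [1 0 9; 0 -1 1; 0 0 1]
T4·…·T1 = [1 0 12; 0 -1 -1; 0 0 1]
T5·…·T1 = [-2 0 -24; 0 2 2; 0 0 1]
T6·…·T1 = [-2 0 -19; 0 2 8; 0 0 1]

T = [-2 0 -19; 0 2 8; 0 0 1]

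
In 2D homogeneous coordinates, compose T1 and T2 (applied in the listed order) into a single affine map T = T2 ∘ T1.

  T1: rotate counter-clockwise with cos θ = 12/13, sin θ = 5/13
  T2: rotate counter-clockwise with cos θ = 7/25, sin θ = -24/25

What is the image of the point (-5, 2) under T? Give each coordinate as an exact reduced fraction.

T(p) = (-514/325, 1673/325)

T1 rotate counter-clockwise with cos θ = 12/13, sin θ = 5/13: (-5, 2) → (-70/13, -1/13)
T2 rotate counter-clockwise with cos θ = 7/25, sin θ = -24/25: (-70/13, -1/13) → (-514/325, 1673/325)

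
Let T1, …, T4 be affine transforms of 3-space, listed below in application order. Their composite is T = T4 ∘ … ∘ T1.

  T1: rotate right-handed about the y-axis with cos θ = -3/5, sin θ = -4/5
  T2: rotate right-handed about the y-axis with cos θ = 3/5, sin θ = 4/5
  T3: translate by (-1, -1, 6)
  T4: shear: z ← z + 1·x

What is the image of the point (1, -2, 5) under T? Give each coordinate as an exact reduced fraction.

T(p) = (-138/25, -3, 71/25)

T1 rotate right-handed about the y-axis with cos θ = -3/5, sin θ = -4/5: (1, -2, 5) → (-23/5, -2, -11/5)
T2 rotate right-handed about the y-axis with cos θ = 3/5, sin θ = 4/5: (-23/5, -2, -11/5) → (-113/25, -2, 59/25)
T3 translate by (-1, -1, 6): (-113/25, -2, 59/25) → (-138/25, -3, 209/25)
T4 shear: z ← z + 1·x: (-138/25, -3, 209/25) → (-138/25, -3, 71/25)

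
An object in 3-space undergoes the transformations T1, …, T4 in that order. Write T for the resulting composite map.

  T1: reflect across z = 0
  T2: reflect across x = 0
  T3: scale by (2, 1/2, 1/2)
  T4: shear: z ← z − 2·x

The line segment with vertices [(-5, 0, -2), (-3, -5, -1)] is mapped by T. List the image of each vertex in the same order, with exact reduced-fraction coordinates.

image vertices: (10, 0, -19), (6, -5/2, -23/2)

T1 reflect across z = 0: (-5, 0, -2) → (-5, 0, 2); (-3, -5, -1) → (-3, -5, 1)
T2 reflect across x = 0: (-5, 0, 2) → (5, 0, 2); (-3, -5, 1) → (3, -5, 1)
T3 scale by (2, 1/2, 1/2): (5, 0, 2) → (10, 0, 1); (3, -5, 1) → (6, -5/2, 1/2)
T4 shear: z ← z − 2·x: (10, 0, 1) → (10, 0, -19); (6, -5/2, 1/2) → (6, -5/2, -23/2)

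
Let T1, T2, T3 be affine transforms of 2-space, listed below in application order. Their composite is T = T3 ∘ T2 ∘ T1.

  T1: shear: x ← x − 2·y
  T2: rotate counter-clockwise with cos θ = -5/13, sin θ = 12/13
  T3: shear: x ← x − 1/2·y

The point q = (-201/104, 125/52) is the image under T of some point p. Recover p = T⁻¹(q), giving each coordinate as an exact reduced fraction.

T1 = [1 -2 0; 0 1 0; 0 0 1]
T2·T1 = [-5/13 -2/13 0; 12/13 -29/13 0; 0 0 1]
T3·…·T1 = [-11/13 25/26 0; 12/13 -29/13 0; 0 0 1]
det M = 1; M⁻¹ = [-29/13 -25/26 0; -12/13 -11/13 0; 0 0 1]
M⁻¹ · (-201/104, 125/52)ᵀ = (2, -1/4)ᵀ

p = (2, -1/4)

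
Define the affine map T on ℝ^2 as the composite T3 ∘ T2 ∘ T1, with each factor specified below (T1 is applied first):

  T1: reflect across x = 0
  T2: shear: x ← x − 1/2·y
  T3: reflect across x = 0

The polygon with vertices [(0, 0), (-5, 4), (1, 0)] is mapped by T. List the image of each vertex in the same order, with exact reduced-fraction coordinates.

image vertices: (0, 0), (-3, 4), (1, 0)

T1 reflect across x = 0: (0, 0) → (0, 0); (-5, 4) → (5, 4); (1, 0) → (-1, 0)
T2 shear: x ← x − 1/2·y: (0, 0) → (0, 0); (5, 4) → (3, 4); (-1, 0) → (-1, 0)
T3 reflect across x = 0: (0, 0) → (0, 0); (3, 4) → (-3, 4); (-1, 0) → (1, 0)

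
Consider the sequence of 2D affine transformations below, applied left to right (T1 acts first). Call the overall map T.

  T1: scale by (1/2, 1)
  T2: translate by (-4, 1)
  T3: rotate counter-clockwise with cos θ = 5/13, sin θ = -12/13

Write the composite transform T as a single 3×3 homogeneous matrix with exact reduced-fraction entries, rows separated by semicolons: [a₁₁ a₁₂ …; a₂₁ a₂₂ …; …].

T = [5/26 12/13 -8/13; -6/13 5/13 53/13; 0 0 1]

T1 = [1/2 0 0; 0 1 0; 0 0 1]
T2·T1 = [1/2 0 -4; 0 1 1; 0 0 1]
T3·…·T1 = [5/26 12/13 -8/13; -6/13 5/13 53/13; 0 0 1]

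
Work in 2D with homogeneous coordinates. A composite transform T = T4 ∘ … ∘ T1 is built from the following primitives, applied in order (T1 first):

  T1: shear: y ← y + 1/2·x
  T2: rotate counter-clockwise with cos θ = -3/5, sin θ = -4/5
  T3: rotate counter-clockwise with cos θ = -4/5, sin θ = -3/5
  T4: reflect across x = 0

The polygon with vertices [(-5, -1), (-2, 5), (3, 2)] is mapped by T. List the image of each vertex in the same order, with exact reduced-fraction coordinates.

image vertices: (-7/2, -5), (4, -2), (7/2, 3)

T1 shear: y ← y + 1/2·x: (-5, -1) → (-5, -7/2); (-2, 5) → (-2, 4); (3, 2) → (3, 7/2)
T2 rotate counter-clockwise with cos θ = -3/5, sin θ = -4/5: (-5, -7/2) → (1/5, 61/10); (-2, 4) → (22/5, -4/5); (3, 7/2) → (1, -9/2)
T3 rotate counter-clockwise with cos θ = -4/5, sin θ = -3/5: (1/5, 61/10) → (7/2, -5); (22/5, -4/5) → (-4, -2); (1, -9/2) → (-7/2, 3)
T4 reflect across x = 0: (7/2, -5) → (-7/2, -5); (-4, -2) → (4, -2); (-7/2, 3) → (7/2, 3)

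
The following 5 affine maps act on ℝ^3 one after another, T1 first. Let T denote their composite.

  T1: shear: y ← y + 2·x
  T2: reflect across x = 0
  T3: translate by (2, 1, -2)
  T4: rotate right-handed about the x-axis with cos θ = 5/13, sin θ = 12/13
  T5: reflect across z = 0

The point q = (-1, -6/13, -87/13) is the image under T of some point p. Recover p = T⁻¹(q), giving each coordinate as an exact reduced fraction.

p = (3, -1, 5)

T1 = [1 0 0 0; 2 1 0 0; 0 0 1 0; 0 0 0 1]
T2·T1 = [-1 0 0 0; 2 1 0 0; 0 0 1 0; 0 0 0 1]
T3·…·T1 = [-1 0 0 2; 2 1 0 1; 0 0 1 -2; 0 0 0 1]
T4·…·T1 = [-1 0 0 2; 10/13 5/13 -12/13 29/13; 24/13 12/13 5/13 2/13; 0 0 0 1]
T5·…·T1 = [-1 0 0 2; 10/13 5/13 -12/13 29/13; -24/13 -12/13 -5/13 -2/13; 0 0 0 1]
det M = 1; M⁻¹ = [-1 0 0 2; 2 5/13 -12/13 -5; 0 -12/13 -5/13 2; 0 0 0 1]
M⁻¹ · (-1, -6/13, -87/13)ᵀ = (3, -1, 5)ᵀ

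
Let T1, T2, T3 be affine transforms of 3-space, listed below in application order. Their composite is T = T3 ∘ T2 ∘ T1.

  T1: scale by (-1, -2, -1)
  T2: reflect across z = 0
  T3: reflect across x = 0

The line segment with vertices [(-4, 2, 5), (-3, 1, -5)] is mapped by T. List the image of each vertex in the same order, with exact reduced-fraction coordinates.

T1 scale by (-1, -2, -1): (-4, 2, 5) → (4, -4, -5); (-3, 1, -5) → (3, -2, 5)
T2 reflect across z = 0: (4, -4, -5) → (4, -4, 5); (3, -2, 5) → (3, -2, -5)
T3 reflect across x = 0: (4, -4, 5) → (-4, -4, 5); (3, -2, -5) → (-3, -2, -5)

image vertices: (-4, -4, 5), (-3, -2, -5)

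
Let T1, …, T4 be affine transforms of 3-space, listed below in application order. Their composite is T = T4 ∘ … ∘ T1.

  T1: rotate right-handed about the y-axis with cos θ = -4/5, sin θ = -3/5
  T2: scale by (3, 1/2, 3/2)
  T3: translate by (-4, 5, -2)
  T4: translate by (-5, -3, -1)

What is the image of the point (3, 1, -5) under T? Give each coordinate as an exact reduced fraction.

T(p) = (-36/5, 5/2, 57/10)

T1 rotate right-handed about the y-axis with cos θ = -4/5, sin θ = -3/5: (3, 1, -5) → (3/5, 1, 29/5)
T2 scale by (3, 1/2, 3/2): (3/5, 1, 29/5) → (9/5, 1/2, 87/10)
T3 translate by (-4, 5, -2): (9/5, 1/2, 87/10) → (-11/5, 11/2, 67/10)
T4 translate by (-5, -3, -1): (-11/5, 11/2, 67/10) → (-36/5, 5/2, 57/10)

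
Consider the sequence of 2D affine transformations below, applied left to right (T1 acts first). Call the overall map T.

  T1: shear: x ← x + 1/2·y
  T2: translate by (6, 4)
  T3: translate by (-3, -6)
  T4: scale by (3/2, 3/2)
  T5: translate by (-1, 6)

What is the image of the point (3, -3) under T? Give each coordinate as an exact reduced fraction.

T1 shear: x ← x + 1/2·y: (3, -3) → (3/2, -3)
T2 translate by (6, 4): (3/2, -3) → (15/2, 1)
T3 translate by (-3, -6): (15/2, 1) → (9/2, -5)
T4 scale by (3/2, 3/2): (9/2, -5) → (27/4, -15/2)
T5 translate by (-1, 6): (27/4, -15/2) → (23/4, -3/2)

T(p) = (23/4, -3/2)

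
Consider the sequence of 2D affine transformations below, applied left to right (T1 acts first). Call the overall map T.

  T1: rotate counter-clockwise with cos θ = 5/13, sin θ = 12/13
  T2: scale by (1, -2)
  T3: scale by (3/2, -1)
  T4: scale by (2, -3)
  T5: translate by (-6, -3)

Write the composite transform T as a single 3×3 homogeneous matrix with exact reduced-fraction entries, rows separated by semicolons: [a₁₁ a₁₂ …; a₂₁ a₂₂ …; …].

T = [15/13 -36/13 -6; -72/13 -30/13 -3; 0 0 1]

T1 = [5/13 -12/13 0; 12/13 5/13 0; 0 0 1]
T2·T1 = [5/13 -12/13 0; -24/13 -10/13 0; 0 0 1]
T3·…·T1 = [15/26 -18/13 0; 24/13 10/13 0; 0 0 1]
T4·…·T1 = [15/13 -36/13 0; -72/13 -30/13 0; 0 0 1]
T5·…·T1 = [15/13 -36/13 -6; -72/13 -30/13 -3; 0 0 1]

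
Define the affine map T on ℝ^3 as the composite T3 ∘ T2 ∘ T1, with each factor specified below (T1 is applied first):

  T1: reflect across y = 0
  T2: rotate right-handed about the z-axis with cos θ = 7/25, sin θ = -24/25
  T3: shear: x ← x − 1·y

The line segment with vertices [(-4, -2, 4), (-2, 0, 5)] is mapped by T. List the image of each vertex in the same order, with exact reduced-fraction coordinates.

image vertices: (-18/5, 22/5, 4), (-62/25, 48/25, 5)

T1 reflect across y = 0: (-4, -2, 4) → (-4, 2, 4); (-2, 0, 5) → (-2, 0, 5)
T2 rotate right-handed about the z-axis with cos θ = 7/25, sin θ = -24/25: (-4, 2, 4) → (4/5, 22/5, 4); (-2, 0, 5) → (-14/25, 48/25, 5)
T3 shear: x ← x − 1·y: (4/5, 22/5, 4) → (-18/5, 22/5, 4); (-14/25, 48/25, 5) → (-62/25, 48/25, 5)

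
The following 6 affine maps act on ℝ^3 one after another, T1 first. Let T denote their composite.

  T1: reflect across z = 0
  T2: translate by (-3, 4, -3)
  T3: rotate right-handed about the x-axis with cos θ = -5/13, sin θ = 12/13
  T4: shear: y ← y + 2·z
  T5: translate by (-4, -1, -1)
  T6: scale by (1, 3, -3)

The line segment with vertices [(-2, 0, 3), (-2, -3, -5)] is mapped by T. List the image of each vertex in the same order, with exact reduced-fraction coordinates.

image vertices: (-9, 45, -15), (-9, -114/13, 33/13)

T1 reflect across z = 0: (-2, 0, 3) → (-2, 0, -3); (-2, -3, -5) → (-2, -3, 5)
T2 translate by (-3, 4, -3): (-2, 0, -3) → (-5, 4, -6); (-2, -3, 5) → (-5, 1, 2)
T3 rotate right-handed about the x-axis with cos θ = -5/13, sin θ = 12/13: (-5, 4, -6) → (-5, 4, 6); (-5, 1, 2) → (-5, -29/13, 2/13)
T4 shear: y ← y + 2·z: (-5, 4, 6) → (-5, 16, 6); (-5, -29/13, 2/13) → (-5, -25/13, 2/13)
T5 translate by (-4, -1, -1): (-5, 16, 6) → (-9, 15, 5); (-5, -25/13, 2/13) → (-9, -38/13, -11/13)
T6 scale by (1, 3, -3): (-9, 15, 5) → (-9, 45, -15); (-9, -38/13, -11/13) → (-9, -114/13, 33/13)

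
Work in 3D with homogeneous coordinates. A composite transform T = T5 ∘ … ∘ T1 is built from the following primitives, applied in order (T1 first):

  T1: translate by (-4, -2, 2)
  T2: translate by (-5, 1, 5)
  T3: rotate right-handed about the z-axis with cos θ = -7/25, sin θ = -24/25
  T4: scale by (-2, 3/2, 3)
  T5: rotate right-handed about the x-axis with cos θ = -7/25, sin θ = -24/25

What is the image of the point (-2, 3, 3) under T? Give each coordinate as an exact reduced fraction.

T(p) = (-10, 123/5, -114/5)

T1 translate by (-4, -2, 2): (-2, 3, 3) → (-6, 1, 5)
T2 translate by (-5, 1, 5): (-6, 1, 5) → (-11, 2, 10)
T3 rotate right-handed about the z-axis with cos θ = -7/25, sin θ = -24/25: (-11, 2, 10) → (5, 10, 10)
T4 scale by (-2, 3/2, 3): (5, 10, 10) → (-10, 15, 30)
T5 rotate right-handed about the x-axis with cos θ = -7/25, sin θ = -24/25: (-10, 15, 30) → (-10, 123/5, -114/5)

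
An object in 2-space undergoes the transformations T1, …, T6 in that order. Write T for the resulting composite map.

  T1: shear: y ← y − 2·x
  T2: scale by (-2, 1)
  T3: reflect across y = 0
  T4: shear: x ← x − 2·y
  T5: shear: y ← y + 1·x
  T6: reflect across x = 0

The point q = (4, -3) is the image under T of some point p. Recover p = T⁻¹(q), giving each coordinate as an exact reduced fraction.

p = (1, 1)

T1 = [1 0 0; -2 1 0; 0 0 1]
T2·T1 = [-2 0 0; -2 1 0; 0 0 1]
T3·…·T1 = [-2 0 0; 2 -1 0; 0 0 1]
T4·…·T1 = [-6 2 0; 2 -1 0; 0 0 1]
T5·…·T1 = [-6 2 0; -4 1 0; 0 0 1]
T6·…·T1 = [6 -2 0; -4 1 0; 0 0 1]
det M = -2; M⁻¹ = [-1/2 -1 0; -2 -3 0; 0 0 1]
M⁻¹ · (4, -3)ᵀ = (1, 1)ᵀ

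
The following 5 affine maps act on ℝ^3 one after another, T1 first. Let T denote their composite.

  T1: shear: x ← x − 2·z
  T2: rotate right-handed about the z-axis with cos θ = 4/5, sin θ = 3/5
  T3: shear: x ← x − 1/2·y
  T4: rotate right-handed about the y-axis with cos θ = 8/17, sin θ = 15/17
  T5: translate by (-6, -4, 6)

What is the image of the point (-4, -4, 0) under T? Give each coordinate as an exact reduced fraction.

T1 shear: x ← x − 2·z: (-4, -4, 0) → (-4, -4, 0)
T2 rotate right-handed about the z-axis with cos θ = 4/5, sin θ = 3/5: (-4, -4, 0) → (-4/5, -28/5, 0)
T3 shear: x ← x − 1/2·y: (-4/5, -28/5, 0) → (2, -28/5, 0)
T4 rotate right-handed about the y-axis with cos θ = 8/17, sin θ = 15/17: (2, -28/5, 0) → (16/17, -28/5, -30/17)
T5 translate by (-6, -4, 6): (16/17, -28/5, -30/17) → (-86/17, -48/5, 72/17)

T(p) = (-86/17, -48/5, 72/17)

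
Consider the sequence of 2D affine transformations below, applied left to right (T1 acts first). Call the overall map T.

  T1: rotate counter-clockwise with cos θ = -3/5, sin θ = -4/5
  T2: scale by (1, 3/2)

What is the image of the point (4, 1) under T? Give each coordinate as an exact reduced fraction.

T1 rotate counter-clockwise with cos θ = -3/5, sin θ = -4/5: (4, 1) → (-8/5, -19/5)
T2 scale by (1, 3/2): (-8/5, -19/5) → (-8/5, -57/10)

T(p) = (-8/5, -57/10)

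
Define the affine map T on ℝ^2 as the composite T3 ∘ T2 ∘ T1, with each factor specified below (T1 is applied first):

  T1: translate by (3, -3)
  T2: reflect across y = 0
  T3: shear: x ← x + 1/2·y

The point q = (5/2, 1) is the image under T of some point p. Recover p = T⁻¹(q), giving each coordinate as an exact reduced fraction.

T1 = [1 0 3; 0 1 -3; 0 0 1]
T2·T1 = [1 0 3; 0 -1 3; 0 0 1]
T3·…·T1 = [1 -1/2 9/2; 0 -1 3; 0 0 1]
det M = -1; M⁻¹ = [1 -1/2 -3; 0 -1 3; 0 0 1]
M⁻¹ · (5/2, 1)ᵀ = (-1, 2)ᵀ

p = (-1, 2)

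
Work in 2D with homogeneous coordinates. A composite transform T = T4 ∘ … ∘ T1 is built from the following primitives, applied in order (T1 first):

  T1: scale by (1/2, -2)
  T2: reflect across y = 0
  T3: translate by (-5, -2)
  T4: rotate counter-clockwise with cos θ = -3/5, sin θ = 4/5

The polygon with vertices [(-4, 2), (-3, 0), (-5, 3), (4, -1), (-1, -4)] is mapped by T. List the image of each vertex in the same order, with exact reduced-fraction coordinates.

image vertices: (13/5, -34/5), (11/2, -4), (13/10, -42/5), (5, 0), (113/10, 8/5)

T1 scale by (1/2, -2): (-4, 2) → (-2, -4); (-3, 0) → (-3/2, 0); (-5, 3) → (-5/2, -6); (4, -1) → (2, 2); (-1, -4) → (-1/2, 8)
T2 reflect across y = 0: (-2, -4) → (-2, 4); (-3/2, 0) → (-3/2, 0); (-5/2, -6) → (-5/2, 6); (2, 2) → (2, -2); (-1/2, 8) → (-1/2, -8)
T3 translate by (-5, -2): (-2, 4) → (-7, 2); (-3/2, 0) → (-13/2, -2); (-5/2, 6) → (-15/2, 4); (2, -2) → (-3, -4); (-1/2, -8) → (-11/2, -10)
T4 rotate counter-clockwise with cos θ = -3/5, sin θ = 4/5: (-7, 2) → (13/5, -34/5); (-13/2, -2) → (11/2, -4); (-15/2, 4) → (13/10, -42/5); (-3, -4) → (5, 0); (-11/2, -10) → (113/10, 8/5)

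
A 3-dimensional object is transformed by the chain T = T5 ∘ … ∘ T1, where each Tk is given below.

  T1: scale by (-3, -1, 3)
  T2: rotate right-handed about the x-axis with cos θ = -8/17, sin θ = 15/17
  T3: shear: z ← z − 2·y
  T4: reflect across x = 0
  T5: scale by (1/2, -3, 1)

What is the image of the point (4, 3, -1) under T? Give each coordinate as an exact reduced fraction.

T(p) = (6, -207/17, -159/17)

T1 scale by (-3, -1, 3): (4, 3, -1) → (-12, -3, -3)
T2 rotate right-handed about the x-axis with cos θ = -8/17, sin θ = 15/17: (-12, -3, -3) → (-12, 69/17, -21/17)
T3 shear: z ← z − 2·y: (-12, 69/17, -21/17) → (-12, 69/17, -159/17)
T4 reflect across x = 0: (-12, 69/17, -159/17) → (12, 69/17, -159/17)
T5 scale by (1/2, -3, 1): (12, 69/17, -159/17) → (6, -207/17, -159/17)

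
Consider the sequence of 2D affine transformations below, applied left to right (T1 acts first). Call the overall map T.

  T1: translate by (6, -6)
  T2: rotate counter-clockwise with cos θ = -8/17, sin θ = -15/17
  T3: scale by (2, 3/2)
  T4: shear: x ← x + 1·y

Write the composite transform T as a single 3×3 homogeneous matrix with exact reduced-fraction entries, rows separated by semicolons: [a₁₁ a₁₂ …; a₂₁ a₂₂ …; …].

T = [-77/34 18/17 -339/17; -45/34 -12/17 -63/17; 0 0 1]

T1 = [1 0 6; 0 1 -6; 0 0 1]
T2·T1 = [-8/17 15/17 -138/17; -15/17 -8/17 -42/17; 0 0 1]
T3·…·T1 = [-16/17 30/17 -276/17; -45/34 -12/17 -63/17; 0 0 1]
T4·…·T1 = [-77/34 18/17 -339/17; -45/34 -12/17 -63/17; 0 0 1]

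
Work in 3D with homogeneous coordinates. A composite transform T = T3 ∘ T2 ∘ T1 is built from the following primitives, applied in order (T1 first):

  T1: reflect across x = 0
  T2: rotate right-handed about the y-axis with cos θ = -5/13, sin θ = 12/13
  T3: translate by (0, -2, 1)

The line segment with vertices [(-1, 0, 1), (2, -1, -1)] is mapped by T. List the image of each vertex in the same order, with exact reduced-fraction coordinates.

image vertices: (7/13, -2, -4/13), (-2/13, -3, 42/13)

T1 reflect across x = 0: (-1, 0, 1) → (1, 0, 1); (2, -1, -1) → (-2, -1, -1)
T2 rotate right-handed about the y-axis with cos θ = -5/13, sin θ = 12/13: (1, 0, 1) → (7/13, 0, -17/13); (-2, -1, -1) → (-2/13, -1, 29/13)
T3 translate by (0, -2, 1): (7/13, 0, -17/13) → (7/13, -2, -4/13); (-2/13, -1, 29/13) → (-2/13, -3, 42/13)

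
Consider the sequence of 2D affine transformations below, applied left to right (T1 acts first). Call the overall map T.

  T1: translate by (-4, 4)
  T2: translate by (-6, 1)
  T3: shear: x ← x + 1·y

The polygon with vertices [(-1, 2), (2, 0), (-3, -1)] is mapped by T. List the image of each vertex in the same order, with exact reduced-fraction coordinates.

T1 translate by (-4, 4): (-1, 2) → (-5, 6); (2, 0) → (-2, 4); (-3, -1) → (-7, 3)
T2 translate by (-6, 1): (-5, 6) → (-11, 7); (-2, 4) → (-8, 5); (-7, 3) → (-13, 4)
T3 shear: x ← x + 1·y: (-11, 7) → (-4, 7); (-8, 5) → (-3, 5); (-13, 4) → (-9, 4)

image vertices: (-4, 7), (-3, 5), (-9, 4)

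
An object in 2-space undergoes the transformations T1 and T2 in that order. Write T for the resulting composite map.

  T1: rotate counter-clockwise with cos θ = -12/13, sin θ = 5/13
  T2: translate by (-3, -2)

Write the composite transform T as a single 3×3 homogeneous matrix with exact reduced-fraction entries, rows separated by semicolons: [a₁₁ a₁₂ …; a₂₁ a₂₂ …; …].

T1 = [-12/13 -5/13 0; 5/13 -12/13 0; 0 0 1]
T2·T1 = [-12/13 -5/13 -3; 5/13 -12/13 -2; 0 0 1]

T = [-12/13 -5/13 -3; 5/13 -12/13 -2; 0 0 1]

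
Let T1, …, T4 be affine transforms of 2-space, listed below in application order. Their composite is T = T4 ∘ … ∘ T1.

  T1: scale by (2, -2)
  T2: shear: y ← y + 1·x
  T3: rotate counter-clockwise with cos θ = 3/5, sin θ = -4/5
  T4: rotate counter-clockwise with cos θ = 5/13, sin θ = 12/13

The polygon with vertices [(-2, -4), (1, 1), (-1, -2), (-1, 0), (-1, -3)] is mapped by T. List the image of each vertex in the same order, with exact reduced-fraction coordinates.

T1 scale by (2, -2): (-2, -4) → (-4, 8); (1, 1) → (2, -2); (-1, -2) → (-2, 4); (-1, 0) → (-2, 0); (-1, -3) → (-2, 6)
T2 shear: y ← y + 1·x: (-4, 8) → (-4, 4); (2, -2) → (2, 0); (-2, 4) → (-2, 2); (-2, 0) → (-2, -2); (-2, 6) → (-2, 4)
T3 rotate counter-clockwise with cos θ = 3/5, sin θ = -4/5: (-4, 4) → (4/5, 28/5); (2, 0) → (6/5, -8/5); (-2, 2) → (2/5, 14/5); (-2, -2) → (-14/5, 2/5); (-2, 4) → (2, 4)
T4 rotate counter-clockwise with cos θ = 5/13, sin θ = 12/13: (4/5, 28/5) → (-316/65, 188/65); (6/5, -8/5) → (126/65, 32/65); (2/5, 14/5) → (-158/65, 94/65); (-14/5, 2/5) → (-94/65, -158/65); (2, 4) → (-38/13, 44/13)

image vertices: (-316/65, 188/65), (126/65, 32/65), (-158/65, 94/65), (-94/65, -158/65), (-38/13, 44/13)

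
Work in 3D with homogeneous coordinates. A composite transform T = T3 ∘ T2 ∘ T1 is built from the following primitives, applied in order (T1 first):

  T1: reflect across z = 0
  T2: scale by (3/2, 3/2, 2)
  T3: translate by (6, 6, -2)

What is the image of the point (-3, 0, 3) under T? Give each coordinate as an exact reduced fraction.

T1 reflect across z = 0: (-3, 0, 3) → (-3, 0, -3)
T2 scale by (3/2, 3/2, 2): (-3, 0, -3) → (-9/2, 0, -6)
T3 translate by (6, 6, -2): (-9/2, 0, -6) → (3/2, 6, -8)

T(p) = (3/2, 6, -8)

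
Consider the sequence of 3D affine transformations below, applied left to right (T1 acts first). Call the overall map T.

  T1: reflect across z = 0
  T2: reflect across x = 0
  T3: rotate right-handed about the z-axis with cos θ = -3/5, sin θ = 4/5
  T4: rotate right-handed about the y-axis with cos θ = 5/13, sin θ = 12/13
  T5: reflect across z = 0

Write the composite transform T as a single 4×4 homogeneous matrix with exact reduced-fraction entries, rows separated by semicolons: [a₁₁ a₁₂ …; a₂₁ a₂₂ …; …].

T1 = [1 0 0 0; 0 1 0 0; 0 0 -1 0; 0 0 0 1]
T2·T1 = [-1 0 0 0; 0 1 0 0; 0 0 -1 0; 0 0 0 1]
T3·…·T1 = [3/5 -4/5 0 0; -4/5 -3/5 0 0; 0 0 -1 0; 0 0 0 1]
T4·…·T1 = [3/13 -4/13 -12/13 0; -4/5 -3/5 0 0; -36/65 48/65 -5/13 0; 0 0 0 1]
T5·…·T1 = [3/13 -4/13 -12/13 0; -4/5 -3/5 0 0; 36/65 -48/65 5/13 0; 0 0 0 1]

T = [3/13 -4/13 -12/13 0; -4/5 -3/5 0 0; 36/65 -48/65 5/13 0; 0 0 0 1]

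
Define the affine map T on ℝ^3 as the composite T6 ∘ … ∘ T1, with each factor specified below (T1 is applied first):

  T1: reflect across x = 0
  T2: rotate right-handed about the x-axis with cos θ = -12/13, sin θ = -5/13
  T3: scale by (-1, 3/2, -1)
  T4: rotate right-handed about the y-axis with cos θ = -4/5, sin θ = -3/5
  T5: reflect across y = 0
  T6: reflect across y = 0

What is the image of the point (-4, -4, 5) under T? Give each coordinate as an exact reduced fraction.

T1 reflect across x = 0: (-4, -4, 5) → (4, -4, 5)
T2 rotate right-handed about the x-axis with cos θ = -12/13, sin θ = -5/13: (4, -4, 5) → (4, 73/13, -40/13)
T3 scale by (-1, 3/2, -1): (4, 73/13, -40/13) → (-4, 219/26, 40/13)
T4 rotate right-handed about the y-axis with cos θ = -4/5, sin θ = -3/5: (-4, 219/26, 40/13) → (88/65, 219/26, -316/65)
T5 reflect across y = 0: (88/65, 219/26, -316/65) → (88/65, -219/26, -316/65)
T6 reflect across y = 0: (88/65, -219/26, -316/65) → (88/65, 219/26, -316/65)

T(p) = (88/65, 219/26, -316/65)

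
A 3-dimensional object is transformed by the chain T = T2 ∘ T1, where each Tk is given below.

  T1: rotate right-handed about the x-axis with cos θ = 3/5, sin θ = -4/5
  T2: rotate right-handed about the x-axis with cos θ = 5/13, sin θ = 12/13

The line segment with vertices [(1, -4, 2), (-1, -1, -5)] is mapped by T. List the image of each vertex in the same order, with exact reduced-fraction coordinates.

image vertices: (1, -284/65, 62/65), (-1, 17/65, -331/65)

T1 rotate right-handed about the x-axis with cos θ = 3/5, sin θ = -4/5: (1, -4, 2) → (1, -4/5, 22/5); (-1, -1, -5) → (-1, -23/5, -11/5)
T2 rotate right-handed about the x-axis with cos θ = 5/13, sin θ = 12/13: (1, -4/5, 22/5) → (1, -284/65, 62/65); (-1, -23/5, -11/5) → (-1, 17/65, -331/65)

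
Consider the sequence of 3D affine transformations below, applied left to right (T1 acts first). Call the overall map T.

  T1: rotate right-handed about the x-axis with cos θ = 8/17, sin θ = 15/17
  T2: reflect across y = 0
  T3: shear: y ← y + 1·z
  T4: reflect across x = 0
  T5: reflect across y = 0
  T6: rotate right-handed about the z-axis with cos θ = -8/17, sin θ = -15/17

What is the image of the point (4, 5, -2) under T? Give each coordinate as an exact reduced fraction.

T1 rotate right-handed about the x-axis with cos θ = 8/17, sin θ = 15/17: (4, 5, -2) → (4, 70/17, 59/17)
T2 reflect across y = 0: (4, 70/17, 59/17) → (4, -70/17, 59/17)
T3 shear: y ← y + 1·z: (4, -70/17, 59/17) → (4, -11/17, 59/17)
T4 reflect across x = 0: (4, -11/17, 59/17) → (-4, -11/17, 59/17)
T5 reflect across y = 0: (-4, -11/17, 59/17) → (-4, 11/17, 59/17)
T6 rotate right-handed about the z-axis with cos θ = -8/17, sin θ = -15/17: (-4, 11/17, 59/17) → (709/289, 932/289, 59/17)

T(p) = (709/289, 932/289, 59/17)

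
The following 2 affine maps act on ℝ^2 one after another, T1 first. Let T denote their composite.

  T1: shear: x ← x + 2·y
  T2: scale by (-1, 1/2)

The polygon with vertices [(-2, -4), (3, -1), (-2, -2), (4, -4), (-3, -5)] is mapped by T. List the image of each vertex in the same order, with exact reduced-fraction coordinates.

image vertices: (10, -2), (-1, -1/2), (6, -1), (4, -2), (13, -5/2)

T1 shear: x ← x + 2·y: (-2, -4) → (-10, -4); (3, -1) → (1, -1); (-2, -2) → (-6, -2); (4, -4) → (-4, -4); (-3, -5) → (-13, -5)
T2 scale by (-1, 1/2): (-10, -4) → (10, -2); (1, -1) → (-1, -1/2); (-6, -2) → (6, -1); (-4, -4) → (4, -2); (-13, -5) → (13, -5/2)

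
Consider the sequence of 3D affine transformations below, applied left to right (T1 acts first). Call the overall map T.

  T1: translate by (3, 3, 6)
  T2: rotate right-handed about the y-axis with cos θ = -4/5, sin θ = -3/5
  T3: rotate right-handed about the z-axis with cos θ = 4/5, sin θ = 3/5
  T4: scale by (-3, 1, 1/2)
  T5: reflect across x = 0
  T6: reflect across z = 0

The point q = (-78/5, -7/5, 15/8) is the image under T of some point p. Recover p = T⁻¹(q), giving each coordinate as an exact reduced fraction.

p = (-5/4, -1, 0)

T1 = [1 0 0 3; 0 1 0 3; 0 0 1 6; 0 0 0 1]
T2·T1 = [-4/5 0 -3/5 -6; 0 1 0 3; 3/5 0 -4/5 -3; 0 0 0 1]
T3·…·T1 = [-16/25 -3/5 -12/25 -33/5; -12/25 4/5 -9/25 -6/5; 3/5 0 -4/5 -3; 0 0 0 1]
T4·…·T1 = [48/25 9/5 36/25 99/5; -12/25 4/5 -9/25 -6/5; 3/10 0 -2/5 -3/2; 0 0 0 1]
T5·…·T1 = [-48/25 -9/5 -36/25 -99/5; -12/25 4/5 -9/25 -6/5; 3/10 0 -2/5 -3/2; 0 0 0 1]
T6·…·T1 = [-48/25 -9/5 -36/25 -99/5; -12/25 4/5 -9/25 -6/5; -3/10 0 2/5 3/2; 0 0 0 1]
det M = -3/2; M⁻¹ = [-16/75 -12/25 -6/5 -3; -1/5 4/5 0 -3; -4/25 -9/25 8/5 -6; 0 0 0 1]
M⁻¹ · (-78/5, -7/5, 15/8)ᵀ = (-5/4, -1, 0)ᵀ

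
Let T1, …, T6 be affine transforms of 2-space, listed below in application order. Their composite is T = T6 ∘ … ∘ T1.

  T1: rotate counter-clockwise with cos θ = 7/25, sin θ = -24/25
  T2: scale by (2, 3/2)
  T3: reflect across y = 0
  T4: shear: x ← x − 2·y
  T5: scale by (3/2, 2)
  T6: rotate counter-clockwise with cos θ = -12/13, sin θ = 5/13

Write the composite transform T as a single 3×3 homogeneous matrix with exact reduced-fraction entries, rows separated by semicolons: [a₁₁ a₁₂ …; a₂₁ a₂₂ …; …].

T1 = [7/25 24/25 0; -24/25 7/25 0; 0 0 1]
T2·T1 = [14/25 48/25 0; -36/25 21/50 0; 0 0 1]
T3·…·T1 = [14/25 48/25 0; 36/25 -21/50 0; 0 0 1]
T4·…·T1 = [-58/25 69/25 0; 36/25 -21/50 0; 0 0 1]
T5·…·T1 = [-87/25 207/50 0; 72/25 -21/25 0; 0 0 1]
T6·…·T1 = [684/325 -1137/325 0; -1299/325 1539/650 0; 0 0 1]

T = [684/325 -1137/325 0; -1299/325 1539/650 0; 0 0 1]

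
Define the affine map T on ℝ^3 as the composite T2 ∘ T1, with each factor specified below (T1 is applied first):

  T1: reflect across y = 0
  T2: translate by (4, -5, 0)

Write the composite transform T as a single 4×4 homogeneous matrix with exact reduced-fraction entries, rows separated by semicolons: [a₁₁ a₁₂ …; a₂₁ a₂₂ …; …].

T = [1 0 0 4; 0 -1 0 -5; 0 0 1 0; 0 0 0 1]

T1 = [1 0 0 0; 0 -1 0 0; 0 0 1 0; 0 0 0 1]
T2·T1 = [1 0 0 4; 0 -1 0 -5; 0 0 1 0; 0 0 0 1]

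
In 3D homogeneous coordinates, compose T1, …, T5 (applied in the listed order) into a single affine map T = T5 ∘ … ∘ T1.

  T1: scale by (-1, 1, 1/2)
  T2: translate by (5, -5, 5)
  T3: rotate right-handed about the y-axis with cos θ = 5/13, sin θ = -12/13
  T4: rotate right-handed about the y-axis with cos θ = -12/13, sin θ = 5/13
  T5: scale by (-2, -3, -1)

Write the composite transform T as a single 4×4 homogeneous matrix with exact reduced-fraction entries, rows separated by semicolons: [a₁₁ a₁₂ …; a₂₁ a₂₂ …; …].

T = [0 0 -1 -10; 0 -3 0 15; -1 0 0 5; 0 0 0 1]

T1 = [-1 0 0 0; 0 1 0 0; 0 0 1/2 0; 0 0 0 1]
T2·T1 = [-1 0 0 5; 0 1 0 -5; 0 0 1/2 5; 0 0 0 1]
T3·…·T1 = [-5/13 0 -6/13 -35/13; 0 1 0 -5; -12/13 0 5/26 85/13; 0 0 0 1]
T4·…·T1 = [0 0 1/2 5; 0 1 0 -5; 1 0 0 -5; 0 0 0 1]
T5·…·T1 = [0 0 -1 -10; 0 -3 0 15; -1 0 0 5; 0 0 0 1]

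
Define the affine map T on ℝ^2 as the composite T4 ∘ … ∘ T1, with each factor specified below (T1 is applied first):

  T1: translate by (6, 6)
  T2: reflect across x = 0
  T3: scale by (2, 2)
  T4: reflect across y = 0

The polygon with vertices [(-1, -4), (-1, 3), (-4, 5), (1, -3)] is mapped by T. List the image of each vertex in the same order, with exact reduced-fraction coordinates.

T1 translate by (6, 6): (-1, -4) → (5, 2); (-1, 3) → (5, 9); (-4, 5) → (2, 11); (1, -3) → (7, 3)
T2 reflect across x = 0: (5, 2) → (-5, 2); (5, 9) → (-5, 9); (2, 11) → (-2, 11); (7, 3) → (-7, 3)
T3 scale by (2, 2): (-5, 2) → (-10, 4); (-5, 9) → (-10, 18); (-2, 11) → (-4, 22); (-7, 3) → (-14, 6)
T4 reflect across y = 0: (-10, 4) → (-10, -4); (-10, 18) → (-10, -18); (-4, 22) → (-4, -22); (-14, 6) → (-14, -6)

image vertices: (-10, -4), (-10, -18), (-4, -22), (-14, -6)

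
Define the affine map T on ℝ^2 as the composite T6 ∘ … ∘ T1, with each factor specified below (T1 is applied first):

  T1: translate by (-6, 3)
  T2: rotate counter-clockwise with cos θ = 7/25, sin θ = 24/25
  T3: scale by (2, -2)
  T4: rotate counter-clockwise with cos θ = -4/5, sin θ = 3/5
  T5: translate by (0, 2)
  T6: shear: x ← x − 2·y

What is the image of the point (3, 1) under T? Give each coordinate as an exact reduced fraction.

T1 translate by (-6, 3): (3, 1) → (-3, 4)
T2 rotate counter-clockwise with cos θ = 7/25, sin θ = 24/25: (-3, 4) → (-117/25, -44/25)
T3 scale by (2, -2): (-117/25, -44/25) → (-234/25, 88/25)
T4 rotate counter-clockwise with cos θ = -4/5, sin θ = 3/5: (-234/25, 88/25) → (672/125, -1054/125)
T5 translate by (0, 2): (672/125, -1054/125) → (672/125, -804/125)
T6 shear: x ← x − 2·y: (672/125, -804/125) → (456/25, -804/125)

T(p) = (456/25, -804/125)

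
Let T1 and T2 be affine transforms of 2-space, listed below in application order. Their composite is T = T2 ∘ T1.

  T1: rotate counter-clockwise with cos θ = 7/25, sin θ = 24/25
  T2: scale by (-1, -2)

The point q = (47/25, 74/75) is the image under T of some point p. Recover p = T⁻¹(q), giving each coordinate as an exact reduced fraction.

T1 = [7/25 -24/25 0; 24/25 7/25 0; 0 0 1]
T2·T1 = [-7/25 24/25 0; -48/25 -14/25 0; 0 0 1]
det M = 2; M⁻¹ = [-7/25 -12/25 0; 24/25 -7/50 0; 0 0 1]
M⁻¹ · (47/25, 74/75)ᵀ = (-1, 5/3)ᵀ

p = (-1, 5/3)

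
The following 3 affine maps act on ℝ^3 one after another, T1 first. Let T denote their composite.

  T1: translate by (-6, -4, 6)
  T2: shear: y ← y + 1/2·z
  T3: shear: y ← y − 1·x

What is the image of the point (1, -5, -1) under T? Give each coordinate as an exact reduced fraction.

T1 translate by (-6, -4, 6): (1, -5, -1) → (-5, -9, 5)
T2 shear: y ← y + 1/2·z: (-5, -9, 5) → (-5, -13/2, 5)
T3 shear: y ← y − 1·x: (-5, -13/2, 5) → (-5, -3/2, 5)

T(p) = (-5, -3/2, 5)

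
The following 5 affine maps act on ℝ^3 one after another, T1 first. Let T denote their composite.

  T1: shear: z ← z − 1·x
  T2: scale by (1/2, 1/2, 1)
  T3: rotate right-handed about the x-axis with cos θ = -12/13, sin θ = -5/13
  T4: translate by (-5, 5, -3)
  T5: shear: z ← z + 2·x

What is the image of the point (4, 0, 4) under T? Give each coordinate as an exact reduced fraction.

T(p) = (-3, 5, -9)

T1 shear: z ← z − 1·x: (4, 0, 4) → (4, 0, 0)
T2 scale by (1/2, 1/2, 1): (4, 0, 0) → (2, 0, 0)
T3 rotate right-handed about the x-axis with cos θ = -12/13, sin θ = -5/13: (2, 0, 0) → (2, 0, 0)
T4 translate by (-5, 5, -3): (2, 0, 0) → (-3, 5, -3)
T5 shear: z ← z + 2·x: (-3, 5, -3) → (-3, 5, -9)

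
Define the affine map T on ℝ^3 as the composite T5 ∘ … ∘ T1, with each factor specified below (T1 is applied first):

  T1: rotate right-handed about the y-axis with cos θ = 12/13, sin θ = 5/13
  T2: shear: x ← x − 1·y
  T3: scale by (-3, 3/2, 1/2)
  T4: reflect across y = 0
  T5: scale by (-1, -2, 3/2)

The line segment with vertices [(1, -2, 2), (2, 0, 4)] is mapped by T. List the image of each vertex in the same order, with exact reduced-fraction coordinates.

image vertices: (144/13, -6, 57/52), (132/13, 0, 57/26)

T1 rotate right-handed about the y-axis with cos θ = 12/13, sin θ = 5/13: (1, -2, 2) → (22/13, -2, 19/13); (2, 0, 4) → (44/13, 0, 38/13)
T2 shear: x ← x − 1·y: (22/13, -2, 19/13) → (48/13, -2, 19/13); (44/13, 0, 38/13) → (44/13, 0, 38/13)
T3 scale by (-3, 3/2, 1/2): (48/13, -2, 19/13) → (-144/13, -3, 19/26); (44/13, 0, 38/13) → (-132/13, 0, 19/13)
T4 reflect across y = 0: (-144/13, -3, 19/26) → (-144/13, 3, 19/26); (-132/13, 0, 19/13) → (-132/13, 0, 19/13)
T5 scale by (-1, -2, 3/2): (-144/13, 3, 19/26) → (144/13, -6, 57/52); (-132/13, 0, 19/13) → (132/13, 0, 57/26)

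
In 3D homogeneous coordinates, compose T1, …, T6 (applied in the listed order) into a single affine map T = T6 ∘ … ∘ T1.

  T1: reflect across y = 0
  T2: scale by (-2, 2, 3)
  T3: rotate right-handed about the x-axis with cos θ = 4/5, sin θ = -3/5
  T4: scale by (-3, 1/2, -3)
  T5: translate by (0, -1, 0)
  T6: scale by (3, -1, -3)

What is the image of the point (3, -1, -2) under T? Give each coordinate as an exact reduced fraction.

T1 reflect across y = 0: (3, -1, -2) → (3, 1, -2)
T2 scale by (-2, 2, 3): (3, 1, -2) → (-6, 2, -6)
T3 rotate right-handed about the x-axis with cos θ = 4/5, sin θ = -3/5: (-6, 2, -6) → (-6, -2, -6)
T4 scale by (-3, 1/2, -3): (-6, -2, -6) → (18, -1, 18)
T5 translate by (0, -1, 0): (18, -1, 18) → (18, -2, 18)
T6 scale by (3, -1, -3): (18, -2, 18) → (54, 2, -54)

T(p) = (54, 2, -54)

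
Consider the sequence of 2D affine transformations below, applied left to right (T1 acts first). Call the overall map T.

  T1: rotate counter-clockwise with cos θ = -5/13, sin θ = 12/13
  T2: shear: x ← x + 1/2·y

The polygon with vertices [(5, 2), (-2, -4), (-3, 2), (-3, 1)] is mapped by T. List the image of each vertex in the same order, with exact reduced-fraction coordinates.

T1 rotate counter-clockwise with cos θ = -5/13, sin θ = 12/13: (5, 2) → (-49/13, 50/13); (-2, -4) → (58/13, -4/13); (-3, 2) → (-9/13, -46/13); (-3, 1) → (3/13, -41/13)
T2 shear: x ← x + 1/2·y: (-49/13, 50/13) → (-24/13, 50/13); (58/13, -4/13) → (56/13, -4/13); (-9/13, -46/13) → (-32/13, -46/13); (3/13, -41/13) → (-35/26, -41/13)

image vertices: (-24/13, 50/13), (56/13, -4/13), (-32/13, -46/13), (-35/26, -41/13)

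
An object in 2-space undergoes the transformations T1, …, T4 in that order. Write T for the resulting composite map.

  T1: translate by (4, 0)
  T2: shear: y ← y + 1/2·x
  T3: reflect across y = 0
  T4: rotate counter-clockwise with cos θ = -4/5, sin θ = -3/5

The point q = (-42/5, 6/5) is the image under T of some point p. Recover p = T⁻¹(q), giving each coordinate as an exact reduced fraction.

T1 = [1 0 4; 0 1 0; 0 0 1]
T2·T1 = [1 0 4; 1/2 1 2; 0 0 1]
T3·…·T1 = [1 0 4; -1/2 -1 -2; 0 0 1]
T4·…·T1 = [-11/10 -3/5 -22/5; -1/5 4/5 -4/5; 0 0 1]
det M = -1; M⁻¹ = [-4/5 -3/5 -4; -1/5 11/10 0; 0 0 1]
M⁻¹ · (-42/5, 6/5)ᵀ = (2, 3)ᵀ

p = (2, 3)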